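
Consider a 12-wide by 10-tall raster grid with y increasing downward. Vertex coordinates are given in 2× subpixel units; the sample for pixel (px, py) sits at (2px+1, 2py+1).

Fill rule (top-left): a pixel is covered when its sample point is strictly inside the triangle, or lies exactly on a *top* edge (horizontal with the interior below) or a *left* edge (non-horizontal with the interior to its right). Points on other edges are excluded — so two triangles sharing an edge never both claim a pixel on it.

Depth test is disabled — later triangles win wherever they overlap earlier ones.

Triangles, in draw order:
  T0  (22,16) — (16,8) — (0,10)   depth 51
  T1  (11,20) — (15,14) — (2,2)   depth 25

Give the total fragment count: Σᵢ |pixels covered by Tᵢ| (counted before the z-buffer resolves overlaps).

T0:
  2·area = 140  (B↔C swapped to make it positive)
  edge (22, 16)→(0, 10): d=(-22,-6) top-left  bias=+0
  edge (0, 10)→(16, 8): d=(16,-2) top-left  bias=+0
  edge (16, 8)→(22, 16): d=(6,8) right/bottom  bias=-1
    (4,4)@(9, 9): e=[76,2,62] → X
    (5,4)@(11, 9): e=[88,6,46] → X
    (6,4)@(13, 9): e=[100,10,30] → X
    (7,4)@(15, 9): e=[112,14,14] → X
    (8,4)@(17, 9): e=[124,18,-2] → .
    (2,5)@(5, 11): e=[8,26,106] → X
    (3,5)@(7, 11): e=[20,30,90] → X
    (8,5)@(17, 11): e=[80,50,10] → X
    (9,5)@(19, 11): e=[92,54,-6] → .
    (2,6)@(5, 13): e=[-36,58,118] → .
    (3,6)@(7, 13): e=[-24,62,102] → .
    (4,6)@(9, 13): e=[-12,66,86] → .
    (5,6)@(11, 13): e=[0,70,70] → X  [on edge]
  covered (18 px):
    . . . . . . . . . . . .
    . . . . . . . . . . . .
    . . . . . . . . . . . .
    . . . . . . . . . . . .
    . . . . X X X X . . . .
    . . X X X X X X X . . .
    . . . . . X X X X X . .
    . . . . . . . . . X X .
    . . . . . . . . . . . .
    . . . . . . . . . . . .
T1:
  2·area = 126  (B↔C swapped to make it positive)
  edge (11, 20)→(2, 2): d=(-9,-18) top-left  bias=+0
  edge (2, 2)→(15, 14): d=(13,12) right/bottom  bias=-1
  edge (15, 14)→(11, 20): d=(-4,6) right/bottom  bias=-1
    (1,1)@(3, 3): e=[9,1,116] → X
    (2,1)@(5, 3): e=[45,-23,104] → .
    (1,2)@(3, 5): e=[-9,27,108] → .
    (2,2)@(5, 5): e=[27,3,96] → X
    (3,2)@(7, 5): e=[63,-21,84] → .
    (10,2)@(21, 5): e=[315,-189,0] → .  [on edge]
    (2,3)@(5, 7): e=[9,29,88] → X
    (3,3)@(7, 7): e=[45,5,76] → X
    (4,3)@(9, 7): e=[81,-19,64] → .
    (2,4)@(5, 9): e=[-9,55,80] → .
    (3,4)@(7, 9): e=[27,31,68] → X
    (4,4)@(9, 9): e=[63,7,56] → X
    (8,5)@(17, 11): e=[189,-63,0] → .  [on edge]
    (6,8)@(13, 17): e=[63,63,0] → .  [on edge]
  covered (17 px):
    . . . . . . . . . . . .
    . X . . . . . . . . . .
    . . X . . . . . . . . .
    . . X X . . . . . . . .
    . . . X X . . . . . . .
    . . . X X X . . . . . .
    . . . . X X X . . . . .
    . . . . X X X . . . . .
    . . . . . X . . . . . .
    . . . . . X . . . . . .

Result: 35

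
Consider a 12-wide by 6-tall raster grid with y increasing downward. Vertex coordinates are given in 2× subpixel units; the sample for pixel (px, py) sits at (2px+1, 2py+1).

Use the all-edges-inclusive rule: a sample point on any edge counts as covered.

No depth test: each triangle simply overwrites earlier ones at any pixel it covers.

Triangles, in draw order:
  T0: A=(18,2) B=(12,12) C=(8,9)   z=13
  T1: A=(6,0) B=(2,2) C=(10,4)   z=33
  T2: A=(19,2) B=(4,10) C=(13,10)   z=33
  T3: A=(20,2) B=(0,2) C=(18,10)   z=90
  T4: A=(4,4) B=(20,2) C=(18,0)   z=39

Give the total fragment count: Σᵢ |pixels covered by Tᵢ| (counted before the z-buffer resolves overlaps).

T0:
  2·area = 58
  edge (18, 2)→(12, 12): d=(-6,10) inclusive
  edge (12, 12)→(8, 9): d=(-4,-3) inclusive
  edge (8, 9)→(18, 2): d=(10,-7) inclusive
    (8,1)@(17, 3): e=[4,51,3] → X
    (9,1)@(19, 3): e=[-16,57,17] → .
    (7,2)@(15, 5): e=[12,37,9] → X
    (8,2)@(17, 5): e=[-8,43,23] → .
    (5,3)@(11, 7): e=[40,17,1] → X
    (6,3)@(13, 7): e=[20,23,15] → X
    (7,3)@(15, 7): e=[0,29,29] → X  [on edge]
    (8,3)@(17, 7): e=[-20,35,43] → .
    (4,4)@(9, 9): e=[48,3,7] → X
    (7,4)@(15, 9): e=[-12,21,49] → .
    (4,5)@(9, 11): e=[36,-5,27] → .
    (5,5)@(11, 11): e=[16,1,41] → X
  covered (9 px):
    . . . . . . . . . . . .
    . . . . . . . . X . . .
    . . . . . . . X . . . .
    . . . . . X X X . . . .
    . . . . X X X . . . . .
    . . . . . X . . . . . .
T1:
  2·area = 24  (B↔C swapped to make it positive)
  edge (6, 0)→(10, 4): d=(4,4) inclusive
  edge (10, 4)→(2, 2): d=(-8,-2) inclusive
  edge (2, 2)→(6, 0): d=(4,-2) inclusive
    (2,0)@(5, 1): e=[8,14,2] → X
    (3,0)@(7, 1): e=[0,18,6] → X  [on edge]
    (4,0)@(9, 1): e=[-8,22,10] → .
    (2,1)@(5, 3): e=[16,-2,10] → .
    (3,1)@(7, 3): e=[8,2,14] → X
    (4,1)@(9, 3): e=[0,6,18] → X  [on edge]
    (5,1)@(11, 3): e=[-8,10,22] → .
    (3,2)@(7, 5): e=[16,-14,22] → .
    (4,2)@(9, 5): e=[8,-10,26] → .
    (5,2)@(11, 5): e=[0,-6,30] → .  [on edge]
    (6,3)@(13, 7): e=[0,-18,42] → .  [on edge]
    (7,4)@(15, 9): e=[0,-30,54] → .  [on edge]
    (8,5)@(17, 11): e=[0,-42,66] → .  [on edge]
  covered (4 px):
    . . X X . . . . . . . .
    . . . X X . . . . . . .
    . . . . . . . . . . . .
    . . . . . . . . . . . .
    . . . . . . . . . . . .
    . . . . . . . . . . . .
T2:
  2·area = 72  (B↔C swapped to make it positive)
  edge (19, 2)→(13, 10): d=(-6,8) inclusive
  edge (13, 10)→(4, 10): d=(-9,0) inclusive
  edge (4, 10)→(19, 2): d=(15,-8) inclusive
    (7,2)@(15, 5): e=[14,45,13] → X
    (8,2)@(17, 5): e=[-2,45,29] → .
    (5,3)@(11, 7): e=[34,27,11] → X
    (6,3)@(13, 7): e=[18,27,27] → X
    (8,3)@(17, 7): e=[-14,27,59] → .
    (3,4)@(7, 9): e=[54,9,9] → X
    (4,4)@(9, 9): e=[38,9,25] → X
    (7,4)@(15, 9): e=[-10,9,73] → .
    (3,5)@(7, 11): e=[42,-9,39] → .
    (4,5)@(9, 11): e=[26,-9,55] → .
    (5,5)@(11, 11): e=[10,-9,71] → .
    (6,5)@(13, 11): e=[-6,-9,87] → .
  covered (8 px):
    . . . . . . . . . . . .
    . . . . . . . . . . . .
    . . . . . . . X . . . .
    . . . . . X X X . . . .
    . . . X X X X . . . . .
    . . . . . . . . . . . .
T3:
  2·area = 160  (B↔C swapped to make it positive)
  edge (20, 2)→(18, 10): d=(-2,8) inclusive
  edge (18, 10)→(0, 2): d=(-18,-8) inclusive
  edge (0, 2)→(20, 2): d=(20,0) inclusive
    (1,1)@(3, 3): e=[134,6,20] → X
    (2,1)@(5, 3): e=[118,22,20] → X
    (3,1)@(7, 3): e=[102,38,20] → X
    (4,1)@(9, 3): e=[86,54,20] → X
    (5,1)@(11, 3): e=[70,70,20] → X
    (6,1)@(13, 3): e=[54,86,20] → X
    (7,1)@(15, 3): e=[38,102,20] → X
    (8,1)@(17, 3): e=[22,118,20] → X
    (9,1)@(19, 3): e=[6,134,20] → X
    (10,1)@(21, 3): e=[-10,150,20] → .
    (1,2)@(3, 5): e=[130,-30,60] → .
    (2,2)@(5, 5): e=[114,-14,60] → .
  covered (20 px):
    . . . . . . . . . . . .
    . X X X X X X X X X . .
    . . . X X X X X X X . .
    . . . . . . X X X . . .
    . . . . . . . . X . . .
    . . . . . . . . . . . .
T4:
  2·area = 36  (B↔C swapped to make it positive)
  edge (4, 4)→(18, 0): d=(14,-4) inclusive
  edge (18, 0)→(20, 2): d=(2,2) inclusive
  edge (20, 2)→(4, 4): d=(-16,2) inclusive
    (7,0)@(15, 1): e=[2,8,26] → X
    (8,0)@(17, 1): e=[10,4,22] → X
    (9,0)@(19, 1): e=[18,0,18] → X  [on edge]
    (10,0)@(21, 1): e=[26,-4,14] → .
    (4,1)@(9, 3): e=[6,24,6] → X
    (5,1)@(11, 3): e=[14,20,2] → X
    (6,1)@(13, 3): e=[22,16,-2] → .
    (7,1)@(15, 3): e=[30,12,-6] → .
    (8,1)@(17, 3): e=[38,8,-10] → .
    (9,1)@(19, 3): e=[46,4,-14] → .
    (10,1)@(21, 3): e=[54,0,-18] → .  [on edge]
    (4,2)@(9, 5): e=[34,28,-26] → .
    (11,2)@(23, 5): e=[90,0,-54] → .  [on edge]
  covered (5 px):
    . . . . . . . X X X . .
    . . . . X X . . . . . .
    . . . . . . . . . . . .
    . . . . . . . . . . . .
    . . . . . . . . . . . .
    . . . . . . . . . . . .

Final: 46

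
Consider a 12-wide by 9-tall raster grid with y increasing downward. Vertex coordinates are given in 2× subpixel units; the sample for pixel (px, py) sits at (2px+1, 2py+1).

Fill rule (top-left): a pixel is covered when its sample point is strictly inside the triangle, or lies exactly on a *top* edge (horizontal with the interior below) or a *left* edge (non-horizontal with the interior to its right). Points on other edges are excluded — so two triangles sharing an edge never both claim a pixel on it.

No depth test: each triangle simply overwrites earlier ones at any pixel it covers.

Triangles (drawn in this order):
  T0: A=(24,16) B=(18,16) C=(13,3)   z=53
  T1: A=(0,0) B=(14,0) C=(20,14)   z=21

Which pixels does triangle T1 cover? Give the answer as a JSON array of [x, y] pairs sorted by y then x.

T0:
  2·area = 78
  edge (24, 16)→(18, 16): d=(-6,0) right/bottom  bias=-1
  edge (18, 16)→(13, 3): d=(-5,-13) top-left  bias=+0
  edge (13, 3)→(24, 16): d=(11,13) right/bottom  bias=-1
    (6,1)@(13, 3): e=[78,0,0] → ·  [on edge]
    (7,3)@(15, 7): e=[54,6,18] → #
    (8,3)@(17, 7): e=[54,32,-8] → ·
    (7,4)@(15, 9): e=[42,-4,40] → ·
    (8,4)@(17, 9): e=[42,22,14] → #
    (9,4)@(19, 9): e=[42,48,-12] → ·
    (8,5)@(17, 11): e=[30,12,36] → #
    (9,5)@(19, 11): e=[30,38,10] → #
    (10,5)@(21, 11): e=[30,64,-16] → ·
    (8,6)@(17, 13): e=[18,2,58] → #
    (10,6)@(21, 13): e=[18,54,6] → #
    (11,6)@(23, 13): e=[18,80,-20] → ·
  covered (10 px):
    · · · · · · · · · · · ·
    · · · · · · · · · · · ·
    · · · · · · · · · · · ·
    · · · · · · · # · · · ·
    · · · · · · · · # · · ·
    · · · · · · · · # # · ·
    · · · · · · · · # # # ·
    · · · · · · · · · # # #
    · · · · · · · · · · · ·
T1:
  2·area = 196
  edge (0, 0)→(14, 0): d=(14,0) top-left  bias=+0
  edge (14, 0)→(20, 14): d=(6,14) right/bottom  bias=-1
  edge (20, 14)→(0, 0): d=(-20,-14) top-left  bias=+0
    (1,0)@(3, 1): e=[14,160,22] → #
    (2,0)@(5, 1): e=[14,132,50] → #
    (3,0)@(7, 1): e=[14,104,78] → #
    (4,0)@(9, 1): e=[14,76,106] → #
    (5,0)@(11, 1): e=[14,48,134] → #
    (6,0)@(13, 1): e=[14,20,162] → #
    (7,0)@(15, 1): e=[14,-8,190] → ·
    (1,1)@(3, 3): e=[42,172,-18] → ·
    (2,1)@(5, 3): e=[42,144,10] → #
    (7,1)@(15, 3): e=[42,4,150] → #
    (8,1)@(17, 3): e=[42,-24,178] → ·
    (2,2)@(5, 5): e=[70,156,-30] → ·
    (8,3)@(17, 7): e=[98,0,98] → ·  [on edge]
  covered (24 px):
    · # # # # # # · · · · ·
    · · # # # # # # · · · ·
    · · · · # # # # · · · ·
    · · · · · # # # · · · ·
    · · · · · · # # # · · ·
    · · · · · · · · # · · ·
    · · · · · · · · · # · ·
    · · · · · · · · · · · ·
    · · · · · · · · · · · ·

Final: [[1,0],[2,0],[3,0],[4,0],[5,0],[6,0],[2,1],[3,1],[4,1],[5,1],[6,1],[7,1],[4,2],[5,2],[6,2],[7,2],[5,3],[6,3],[7,3],[6,4],[7,4],[8,4],[8,5],[9,6]]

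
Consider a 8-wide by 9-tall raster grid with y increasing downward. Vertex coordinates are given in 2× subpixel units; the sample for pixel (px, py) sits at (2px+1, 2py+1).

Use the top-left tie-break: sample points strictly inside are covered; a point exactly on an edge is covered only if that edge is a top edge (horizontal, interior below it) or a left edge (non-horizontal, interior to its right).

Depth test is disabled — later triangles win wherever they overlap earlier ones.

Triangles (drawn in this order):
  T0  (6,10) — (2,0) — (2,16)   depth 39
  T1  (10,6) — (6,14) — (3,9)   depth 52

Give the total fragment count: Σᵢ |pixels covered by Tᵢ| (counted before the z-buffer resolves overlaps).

T0:
  2·area = 64  (B↔C swapped to make it positive)
  edge (6, 10)→(2, 16): d=(-4,6) right/bottom  bias=-1
  edge (2, 16)→(2, 0): d=(0,-16) top-left  bias=+0
  edge (2, 0)→(6, 10): d=(4,10) right/bottom  bias=-1
    (1,1)@(3, 3): e=[46,16,2] → █
    (2,1)@(5, 3): e=[34,48,-18] → ·
    (1,2)@(3, 5): e=[38,16,10] → █
    (2,2)@(5, 5): e=[26,48,-10] → ·
    (1,3)@(3, 7): e=[30,16,18] → █
    (2,3)@(5, 7): e=[18,48,-2] → ·
    (1,4)@(3, 9): e=[22,16,26] → █
    (2,4)@(5, 9): e=[10,48,6] → █
    (3,4)@(7, 9): e=[-2,80,-14] → ·
    (1,5)@(3, 11): e=[14,16,34] → █
    (3,5)@(7, 11): e=[-10,80,-6] → ·
    (1,6)@(3, 13): e=[6,16,42] → █
  covered (8 px):
    · · · · · · · ·
    · █ · · · · · ·
    · █ · · · · · ·
    · █ · · · · · ·
    · █ █ · · · · ·
    · █ █ · · · · ·
    · █ · · · · · ·
    · · · · · · · ·
    · · · · · · · ·
T1:
  2·area = 44
  edge (10, 6)→(6, 14): d=(-4,8) right/bottom  bias=-1
  edge (6, 14)→(3, 9): d=(-3,-5) top-left  bias=+0
  edge (3, 9)→(10, 6): d=(7,-3) top-left  bias=+0
    (4,3)@(9, 7): e=[4,36,4] → █
    (5,3)@(11, 7): e=[-12,46,10] → ·
    (1,4)@(3, 9): e=[44,0,0] → █  [on edge]
    (2,4)@(5, 9): e=[28,10,6] → █
    (3,4)@(7, 9): e=[12,20,12] → █
    (4,4)@(9, 9): e=[-4,30,18] → ·
    (1,5)@(3, 11): e=[36,-6,14] → ·
    (2,5)@(5, 11): e=[20,4,20] → █
    (4,5)@(9, 11): e=[-12,24,32] → ·
    (2,6)@(5, 13): e=[12,-2,34] → ·
    (3,6)@(7, 13): e=[-4,8,40] → ·
  covered (6 px):
    · · · · · · · ·
    · · · · · · · ·
    · · · · · · · ·
    · · · · █ · · ·
    · █ █ █ · · · ·
    · · █ █ · · · ·
    · · · · · · · ·
    · · · · · · · ·
    · · · · · · · ·

Answer: 14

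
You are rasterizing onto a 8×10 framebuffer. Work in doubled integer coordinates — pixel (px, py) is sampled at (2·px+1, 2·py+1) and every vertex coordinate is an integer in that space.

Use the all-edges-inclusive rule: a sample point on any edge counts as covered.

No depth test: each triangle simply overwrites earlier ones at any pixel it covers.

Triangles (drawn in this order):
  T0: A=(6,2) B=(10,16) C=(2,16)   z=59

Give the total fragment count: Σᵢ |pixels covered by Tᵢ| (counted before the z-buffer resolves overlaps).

T0:
  2·area = 112
  edge (6, 2)→(10, 16): d=(4,14) inclusive
  edge (10, 16)→(2, 16): d=(-8,0) inclusive
  edge (2, 16)→(6, 2): d=(4,-14) inclusive
    (2,3)@(5, 7): e=[34,72,6] → █
    (3,3)@(7, 7): e=[6,72,34] → █
    (4,3)@(9, 7): e=[-22,72,62] → ·
    (2,4)@(5, 9): e=[42,56,14] → █
    (4,4)@(9, 9): e=[-14,56,70] → ·
    (2,5)@(5, 11): e=[50,40,22] → █
    (4,5)@(9, 11): e=[-6,40,78] → ·
    (1,6)@(3, 13): e=[86,24,2] → █
    (4,6)@(9, 13): e=[2,24,86] → █
    (5,6)@(11, 13): e=[-26,24,114] → ·
    (1,7)@(3, 15): e=[94,8,10] → █
    (5,7)@(11, 15): e=[-18,8,122] → ·
  covered (14 px):
    · · · · · · · ·
    · · · · · · · ·
    · · · · · · · ·
    · · █ █ · · · ·
    · · █ █ · · · ·
    · · █ █ · · · ·
    · █ █ █ █ · · ·
    · █ █ █ █ · · ·
    · · · · · · · ·
    · · · · · · · ·

Result: 14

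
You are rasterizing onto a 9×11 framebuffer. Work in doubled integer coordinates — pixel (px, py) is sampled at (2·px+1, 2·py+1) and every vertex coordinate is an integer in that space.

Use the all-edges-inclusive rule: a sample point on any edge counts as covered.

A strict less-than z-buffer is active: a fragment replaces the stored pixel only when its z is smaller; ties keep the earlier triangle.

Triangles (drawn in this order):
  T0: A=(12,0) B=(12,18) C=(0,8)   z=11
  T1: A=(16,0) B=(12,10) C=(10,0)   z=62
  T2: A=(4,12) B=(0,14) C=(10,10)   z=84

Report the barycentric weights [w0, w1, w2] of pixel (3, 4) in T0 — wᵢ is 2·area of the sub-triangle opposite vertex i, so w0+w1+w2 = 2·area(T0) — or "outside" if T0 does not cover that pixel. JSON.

T0:
  2·area = 216
  edge (12, 0)→(12, 18): d=(0,18) inclusive
  edge (12, 18)→(0, 8): d=(-12,-10) inclusive
  edge (0, 8)→(12, 0): d=(12,-8) inclusive
    (5,0)@(11, 1): e=[18,194,4] → █
    (6,0)@(13, 1): e=[-18,214,20] → ·
    (4,1)@(9, 3): e=[54,150,12] → █
    (6,1)@(13, 3): e=[-18,190,44] → ·
    (2,2)@(5, 5): e=[126,86,4] → █
    (3,2)@(7, 5): e=[90,106,20] → █
    (6,2)@(13, 5): e=[-18,166,68] → ·
    (1,3)@(3, 7): e=[162,42,12] → █
    (6,3)@(13, 7): e=[-18,142,92] → ·
    (1,4)@(3, 9): e=[162,18,36] → █
    (6,4)@(13, 9): e=[-18,118,116] → ·
    (1,5)@(3, 11): e=[162,-6,60] → ·
  covered (27 px):
    · · · · · █ · · ·
    · · · · █ █ · · ·
    · · █ █ █ █ · · ·
    · █ █ █ █ █ · · ·
    · █ █ █ █ █ · · ·
    · · █ █ █ █ · · ·
    · · · █ █ █ · · ·
    · · · · █ █ · · ·
    · · · · · █ · · ·
    · · · · · · · · ·
    · · · · · · · · ·
T1:
  2·area = 60
  edge (16, 0)→(12, 10): d=(-4,10) inclusive
  edge (12, 10)→(10, 0): d=(-2,-10) inclusive
  edge (10, 0)→(16, 0): d=(6,0) inclusive
    (5,0)@(11, 1): e=[46,8,6] → █
    (6,0)@(13, 1): e=[26,28,6] → █
    (7,0)@(15, 1): e=[6,48,6] → █
    (8,0)@(17, 1): e=[-14,68,6] → ·
    (5,1)@(11, 3): e=[38,4,18] → █
    (7,1)@(15, 3): e=[-2,44,18] → ·
    (5,2)@(11, 5): e=[30,0,30] → █  [on edge]
    (7,2)@(15, 5): e=[-10,40,30] → ·
    (5,3)@(11, 7): e=[22,-4,42] → ·
    (6,3)@(13, 7): e=[2,16,42] → █
    (7,3)@(15, 7): e=[-18,36,42] → ·
    (6,4)@(13, 9): e=[-6,12,54] → ·
    (6,7)@(13, 15): e=[-30,0,90] → ·  [on edge]
  covered (8 px):
    · · · · · █ █ █ ·
    · · · · · █ █ · ·
    · · · · · █ █ · ·
    · · · · · · █ · ·
    · · · · · · · · ·
    · · · · · · · · ·
    · · · · · · · · ·
    · · · · · · · · ·
    · · · · · · · · ·
    · · · · · · · · ·
    · · · · · · · · ·
T2:
  2·area = 4  (B↔C swapped to make it positive)
  edge (4, 12)→(10, 10): d=(6,-2) inclusive
  edge (10, 10)→(0, 14): d=(-10,4) inclusive
  edge (0, 14)→(4, 12): d=(4,-2) inclusive
    (6,4)@(13, 9): e=[0,-2,6] → ·  [on edge]
    (3,5)@(7, 11): e=[0,2,2] → █  [on edge]
    (4,5)@(9, 11): e=[4,-6,6] → ·
    (0,6)@(1, 13): e=[0,6,-2] → ·  [on edge]
    (3,6)@(7, 13): e=[12,-18,10] → ·
  covered (1 px):
    · · · · · · · · ·
    · · · · · · · · ·
    · · · · · · · · ·
    · · · · · · · · ·
    · · · · · · · · ·
    · · · █ · · · · ·
    · · · · · · · · ·
    · · · · · · · · ·
    · · · · · · · · ·
    · · · · · · · · ·
    · · · · · · · · ·

Answer: [58,68,90]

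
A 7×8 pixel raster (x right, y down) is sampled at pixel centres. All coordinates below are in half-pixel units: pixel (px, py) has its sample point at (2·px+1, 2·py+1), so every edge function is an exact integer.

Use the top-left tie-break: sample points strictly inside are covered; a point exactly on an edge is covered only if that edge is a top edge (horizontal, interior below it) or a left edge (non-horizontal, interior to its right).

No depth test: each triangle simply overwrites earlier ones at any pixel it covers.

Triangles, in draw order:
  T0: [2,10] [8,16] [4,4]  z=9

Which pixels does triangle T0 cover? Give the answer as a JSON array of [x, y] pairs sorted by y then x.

T0:
  2·area = 48  (B↔C swapped to make it positive)
  edge (2, 10)→(4, 4): d=(2,-6) top-left  bias=+0
  edge (4, 4)→(8, 16): d=(4,12) right/bottom  bias=-1
  edge (8, 16)→(2, 10): d=(-6,-6) top-left  bias=+0
    (1,0)@(3, 1): e=[-12,0,60] → .  [on edge]
    (2,0)@(5, 1): e=[0,-24,72] → .  [on edge]
    (1,3)@(3, 7): e=[0,24,24] → X  [on edge]
    (2,3)@(5, 7): e=[12,0,36] → .  [on edge]
    (0,4)@(1, 9): e=[-8,56,0] → .  [on edge]
    (1,4)@(3, 9): e=[4,32,12] → X
    (2,4)@(5, 9): e=[16,8,24] → X
    (3,4)@(7, 9): e=[28,-16,36] → .
    (1,5)@(3, 11): e=[8,40,0] → X  [on edge]
    (3,5)@(7, 11): e=[32,-8,24] → .
    (0,6)@(1, 13): e=[0,72,-24] → .  [on edge]
    (1,6)@(3, 13): e=[12,48,-12] → .
    (2,6)@(5, 13): e=[24,24,0] → X  [on edge]
    (3,6)@(7, 13): e=[36,0,12] → .  [on edge]
    (3,7)@(7, 15): e=[40,8,0] → X  [on edge]
  covered (7 px):
    . . . . . . .
    . . . . . . .
    . . . . . . .
    . X . . . . .
    . X X . . . .
    . X X . . . .
    . . X . . . .
    . . . X . . .

Result: [[1,3],[1,4],[2,4],[1,5],[2,5],[2,6],[3,7]]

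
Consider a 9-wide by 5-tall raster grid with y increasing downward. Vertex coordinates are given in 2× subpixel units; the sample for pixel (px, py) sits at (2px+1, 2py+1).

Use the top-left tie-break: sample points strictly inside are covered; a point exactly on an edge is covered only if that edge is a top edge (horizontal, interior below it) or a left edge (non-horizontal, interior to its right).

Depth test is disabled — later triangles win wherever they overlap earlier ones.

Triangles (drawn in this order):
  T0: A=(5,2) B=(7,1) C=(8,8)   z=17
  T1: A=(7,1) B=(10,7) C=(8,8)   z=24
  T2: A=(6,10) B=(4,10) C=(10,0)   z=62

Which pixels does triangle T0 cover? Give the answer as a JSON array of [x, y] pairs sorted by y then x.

T0:
  2·area = 15
  edge (5, 2)→(7, 1): d=(2,-1) top-left  bias=+0
  edge (7, 1)→(8, 8): d=(1,7) right/bottom  bias=-1
  edge (8, 8)→(5, 2): d=(-3,-6) top-left  bias=+0
    (3,0)@(7, 1): e=[0,0,15] → ·  [on edge]
    (1,1)@(3, 3): e=[0,30,-15] → ·  [on edge]
    (3,1)@(7, 3): e=[4,2,9] → #
    (4,1)@(9, 3): e=[6,-12,21] → ·
    (3,2)@(7, 5): e=[8,4,3] → #
    (4,2)@(9, 5): e=[10,-10,15] → ·
    (3,3)@(7, 7): e=[12,6,-3] → ·
  covered (2 px):
    · · · · · · · · ·
    · · · # · · · · ·
    · · · # · · · · ·
    · · · · · · · · ·
    · · · · · · · · ·
T1:
  2·area = 15
  edge (7, 1)→(10, 7): d=(3,6) right/bottom  bias=-1
  edge (10, 7)→(8, 8): d=(-2,1) right/bottom  bias=-1
  edge (8, 8)→(7, 1): d=(-1,-7) top-left  bias=+0
    (3,0)@(7, 1): e=[0,15,0] → ·  [on edge]
    (4,2)@(9, 5): e=[0,5,10] → ·  [on edge]
    (4,3)@(9, 7): e=[6,1,8] → #
    (5,3)@(11, 7): e=[-6,-1,22] → ·
    (4,4)@(9, 9): e=[12,-3,6] → ·
    (5,4)@(11, 9): e=[0,-5,20] → ·  [on edge]
  covered (1 px):
    · · · · · · · · ·
    · · · · · · · · ·
    · · · · · · · · ·
    · · · · # · · · ·
    · · · · · · · · ·
T2:
  2·area = 20
  edge (6, 10)→(4, 10): d=(-2,0) right/bottom  bias=-1
  edge (4, 10)→(10, 0): d=(6,-10) top-left  bias=+0
  edge (10, 0)→(6, 10): d=(-4,10) right/bottom  bias=-1
    (3,2)@(7, 5): e=[10,0,10] → #  [on edge]
    (4,2)@(9, 5): e=[10,20,-10] → ·
    (3,3)@(7, 7): e=[6,12,2] → #
    (4,3)@(9, 7): e=[6,32,-18] → ·
    (2,4)@(5, 9): e=[2,4,14] → #
    (3,4)@(7, 9): e=[2,24,-6] → ·
  covered (3 px):
    · · · · · · · · ·
    · · · · · · · · ·
    · · · # · · · · ·
    · · · # · · · · ·
    · · # · · · · · ·

Final: [[3,1],[3,2]]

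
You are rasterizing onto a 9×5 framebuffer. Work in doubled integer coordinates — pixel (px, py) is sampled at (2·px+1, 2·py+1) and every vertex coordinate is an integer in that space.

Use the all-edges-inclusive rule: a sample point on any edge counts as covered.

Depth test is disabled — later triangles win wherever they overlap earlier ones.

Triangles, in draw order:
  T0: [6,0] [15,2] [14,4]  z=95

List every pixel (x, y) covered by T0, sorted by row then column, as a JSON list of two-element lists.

T0:
  2·area = 20
  edge (6, 0)→(15, 2): d=(9,2) inclusive
  edge (15, 2)→(14, 4): d=(-1,2) inclusive
  edge (14, 4)→(6, 0): d=(-8,-4) inclusive
    (4,0)@(9, 1): e=[3,13,4] → #
    (5,0)@(11, 1): e=[-1,9,12] → ·
    (4,1)@(9, 3): e=[21,11,-12] → ·
    (6,1)@(13, 3): e=[13,3,4] → #
    (7,1)@(15, 3): e=[9,-1,12] → ·
    (6,2)@(13, 5): e=[31,1,-12] → ·
  covered (2 px):
    · · · · # · · · ·
    · · · · · · # · ·
    · · · · · · · · ·
    · · · · · · · · ·
    · · · · · · · · ·

Final: [[4,0],[6,1]]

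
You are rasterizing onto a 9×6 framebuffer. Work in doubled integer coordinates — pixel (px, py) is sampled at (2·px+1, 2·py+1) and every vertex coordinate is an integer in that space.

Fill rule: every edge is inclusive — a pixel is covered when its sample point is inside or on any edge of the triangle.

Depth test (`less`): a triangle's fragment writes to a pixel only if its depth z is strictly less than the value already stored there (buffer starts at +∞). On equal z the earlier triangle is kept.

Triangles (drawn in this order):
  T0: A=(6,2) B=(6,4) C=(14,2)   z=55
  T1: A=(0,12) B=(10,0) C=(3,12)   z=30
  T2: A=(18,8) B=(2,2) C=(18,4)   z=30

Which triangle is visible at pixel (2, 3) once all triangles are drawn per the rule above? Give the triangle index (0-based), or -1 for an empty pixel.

T0:
  2·area = 16  (B↔C swapped to make it positive)
  edge (6, 2)→(14, 2): d=(8,0) inclusive
  edge (14, 2)→(6, 4): d=(-8,2) inclusive
  edge (6, 4)→(6, 2): d=(0,-2) inclusive
    (3,1)@(7, 3): e=[8,6,2] → X
    (4,1)@(9, 3): e=[8,2,6] → X
    (5,1)@(11, 3): e=[8,-2,10] → .
    (3,2)@(7, 5): e=[24,-10,2] → .
    (4,2)@(9, 5): e=[24,-14,6] → .
  covered (2 px):
    . . . . . . . . .
    . . . X X . . . .
    . . . . . . . . .
    . . . . . . . . .
    . . . . . . . . .
    . . . . . . . . .
T1:
  2·area = 36
  edge (0, 12)→(10, 0): d=(10,-12) inclusive
  edge (10, 0)→(3, 12): d=(-7,12) inclusive
  edge (3, 12)→(0, 12): d=(-3,0) inclusive
    (3,2)@(7, 5): e=[14,1,21] → X
    (4,2)@(9, 5): e=[38,-23,21] → .
    (2,3)@(5, 7): e=[10,11,15] → X
    (3,3)@(7, 7): e=[34,-13,15] → .
    (1,4)@(3, 9): e=[6,21,9] → X
    (2,4)@(5, 9): e=[30,-3,9] → .
    (0,5)@(1, 11): e=[2,31,3] → X
    (2,5)@(5, 11): e=[50,-17,3] → .
  covered (5 px):
    . . . . . . . . .
    . . . . . . . . .
    . . . X . . . . .
    . . X . . . . . .
    . X . . . . . . .
    X X . . . . . . .
T2:
  2·area = 64
  edge (18, 8)→(2, 2): d=(-16,-6) inclusive
  edge (2, 2)→(18, 4): d=(16,2) inclusive
  edge (18, 4)→(18, 8): d=(0,4) inclusive
    (2,1)@(5, 3): e=[2,10,52] → X
    (3,1)@(7, 3): e=[14,6,44] → X
    (4,1)@(9, 3): e=[26,2,36] → X
    (5,1)@(11, 3): e=[38,-2,28] → .
    (2,2)@(5, 5): e=[-30,42,52] → .
    (3,2)@(7, 5): e=[-18,38,44] → .
    (4,2)@(9, 5): e=[-6,34,36] → .
    (5,2)@(11, 5): e=[6,30,28] → X
    (6,2)@(13, 5): e=[18,26,20] → X
    (7,2)@(15, 5): e=[30,22,12] → X
    (8,2)@(17, 5): e=[42,18,4] → X
    (5,3)@(11, 7): e=[-26,62,28] → .
  covered (8 px):
    . . . . . . . . .
    . . X X X . . . .
    . . . . . X X X X
    . . . . . . . . X
    . . . . . . . . .
    . . . . . . . . .

Z-buffer (winner per pixel, '.' = empty):
  . . . . . . . . .
  . . 2 2 2 . . . .
  . . . 1 . 2 2 2 2
  . . 1 . . . . . 2
  . 1 . . . . . . .
  1 1 . . . . . . .

Result: 1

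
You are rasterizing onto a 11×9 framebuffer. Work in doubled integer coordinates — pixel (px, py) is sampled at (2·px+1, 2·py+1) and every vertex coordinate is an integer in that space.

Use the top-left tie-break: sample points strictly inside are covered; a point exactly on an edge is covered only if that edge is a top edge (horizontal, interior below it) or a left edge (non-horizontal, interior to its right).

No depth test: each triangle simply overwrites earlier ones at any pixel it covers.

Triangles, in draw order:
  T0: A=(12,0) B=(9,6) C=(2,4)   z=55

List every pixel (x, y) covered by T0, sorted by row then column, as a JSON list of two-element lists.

T0:
  2·area = 48
  edge (12, 0)→(9, 6): d=(-3,6) right/bottom  bias=-1
  edge (9, 6)→(2, 4): d=(-7,-2) top-left  bias=+0
  edge (2, 4)→(12, 0): d=(10,-4) top-left  bias=+0
    (5,0)@(11, 1): e=[3,39,6] → X
    (6,0)@(13, 1): e=[-9,43,14] → .
    (2,1)@(5, 3): e=[33,13,2] → X
    (3,1)@(7, 3): e=[21,17,10] → X
    (4,1)@(9, 3): e=[9,21,18] → X
    (5,1)@(11, 3): e=[-3,25,26] → .
    (2,2)@(5, 5): e=[27,-1,22] → .
    (3,2)@(7, 5): e=[15,3,30] → X
    (5,2)@(11, 5): e=[-9,11,46] → .
    (3,3)@(7, 7): e=[9,-11,50] → .
    (4,3)@(9, 7): e=[-3,-7,58] → .
  covered (6 px):
    . . . . . X . . . . .
    . . X X X . . . . . .
    . . . X X . . . . . .
    . . . . . . . . . . .
    . . . . . . . . . . .
    . . . . . . . . . . .
    . . . . . . . . . . .
    . . . . . . . . . . .
    . . . . . . . . . . .

Final: [[5,0],[2,1],[3,1],[4,1],[3,2],[4,2]]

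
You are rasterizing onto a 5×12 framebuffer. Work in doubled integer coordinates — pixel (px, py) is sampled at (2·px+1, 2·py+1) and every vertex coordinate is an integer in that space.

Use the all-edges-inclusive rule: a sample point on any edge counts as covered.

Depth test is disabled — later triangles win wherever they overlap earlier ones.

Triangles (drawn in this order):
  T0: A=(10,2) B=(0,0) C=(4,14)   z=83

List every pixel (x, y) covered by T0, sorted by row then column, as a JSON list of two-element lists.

T0:
  2·area = 132  (B↔C swapped to make it positive)
  edge (10, 2)→(4, 14): d=(-6,12) inclusive
  edge (4, 14)→(0, 0): d=(-4,-14) inclusive
  edge (0, 0)→(10, 2): d=(10,2) inclusive
    (0,0)@(1, 1): e=[114,10,8] → X
    (1,0)@(3, 1): e=[90,38,4] → X
    (2,0)@(5, 1): e=[66,66,0] → X  [on edge]
    (3,0)@(7, 1): e=[42,94,-4] → .
    (0,1)@(1, 3): e=[102,2,28] → X
    (3,1)@(7, 3): e=[30,86,16] → X
    (4,1)@(9, 3): e=[6,114,12] → X
    (0,2)@(1, 5): e=[90,-6,48] → .
    (1,2)@(3, 5): e=[66,22,44] → X
    (4,2)@(9, 5): e=[-6,106,32] → .
    (1,3)@(3, 7): e=[54,14,64] → X
    (4,3)@(9, 7): e=[-18,98,52] → .
  covered (17 px):
    X X X . .
    X X X X X
    . X X X .
    . X X X .
    . X X . .
    . . X . .
    . . . . .
    . . . . .
    . . . . .
    . . . . .
    . . . . .
    . . . . .

Final: [[0,0],[1,0],[2,0],[0,1],[1,1],[2,1],[3,1],[4,1],[1,2],[2,2],[3,2],[1,3],[2,3],[3,3],[1,4],[2,4],[2,5]]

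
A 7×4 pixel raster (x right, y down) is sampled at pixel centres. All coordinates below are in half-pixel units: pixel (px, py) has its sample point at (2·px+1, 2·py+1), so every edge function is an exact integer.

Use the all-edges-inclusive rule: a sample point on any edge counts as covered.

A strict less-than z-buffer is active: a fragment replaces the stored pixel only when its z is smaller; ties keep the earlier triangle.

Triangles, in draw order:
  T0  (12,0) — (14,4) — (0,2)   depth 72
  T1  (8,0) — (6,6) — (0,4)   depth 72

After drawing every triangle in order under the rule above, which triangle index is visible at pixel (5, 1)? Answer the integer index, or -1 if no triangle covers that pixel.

T0:
  2·area = 52
  edge (12, 0)→(14, 4): d=(2,4) inclusive
  edge (14, 4)→(0, 2): d=(-14,-2) inclusive
  edge (0, 2)→(12, 0): d=(12,-2) inclusive
    (3,0)@(7, 1): e=[22,28,2] → #
    (4,0)@(9, 1): e=[14,32,6] → #
    (5,0)@(11, 1): e=[6,36,10] → #
    (6,0)@(13, 1): e=[-2,40,14] → ·
    (3,1)@(7, 3): e=[26,0,26] → #  [on edge]
    (6,1)@(13, 3): e=[2,12,38] → #
    (3,2)@(7, 5): e=[30,-28,50] → ·
    (4,2)@(9, 5): e=[22,-24,54] → ·
    (5,2)@(11, 5): e=[14,-20,58] → ·
    (6,2)@(13, 5): e=[6,-16,62] → ·
  covered (7 px):
    · · · # # # ·
    · · · # # # #
    · · · · · · ·
    · · · · · · ·
T1:
  2·area = 40
  edge (8, 0)→(6, 6): d=(-2,6) inclusive
  edge (6, 6)→(0, 4): d=(-6,-2) inclusive
  edge (0, 4)→(8, 0): d=(8,-4) inclusive
    (3,0)@(7, 1): e=[4,32,4] → #
    (4,0)@(9, 1): e=[-8,36,12] → ·
    (1,1)@(3, 3): e=[24,12,4] → #
    (2,1)@(5, 3): e=[12,16,12] → #
    (3,1)@(7, 3): e=[0,20,20] → #  [on edge]
    (4,1)@(9, 3): e=[-12,24,28] → ·
    (1,2)@(3, 5): e=[20,0,20] → #  [on edge]
    (3,2)@(7, 5): e=[-4,8,36] → ·
    (1,3)@(3, 7): e=[16,-12,36] → ·
    (2,3)@(5, 7): e=[4,-8,44] → ·
    (4,3)@(9, 7): e=[-20,0,60] → ·  [on edge]
  covered (6 px):
    · · · # · · ·
    · # # # · · ·
    · # # · · · ·
    · · · · · · ·

Z-buffer (winner per pixel, '.' = empty):
  . . . 0 0 0 .
  . 1 1 0 0 0 0
  . 1 1 . . . .
  . . . . . . .

Final: 0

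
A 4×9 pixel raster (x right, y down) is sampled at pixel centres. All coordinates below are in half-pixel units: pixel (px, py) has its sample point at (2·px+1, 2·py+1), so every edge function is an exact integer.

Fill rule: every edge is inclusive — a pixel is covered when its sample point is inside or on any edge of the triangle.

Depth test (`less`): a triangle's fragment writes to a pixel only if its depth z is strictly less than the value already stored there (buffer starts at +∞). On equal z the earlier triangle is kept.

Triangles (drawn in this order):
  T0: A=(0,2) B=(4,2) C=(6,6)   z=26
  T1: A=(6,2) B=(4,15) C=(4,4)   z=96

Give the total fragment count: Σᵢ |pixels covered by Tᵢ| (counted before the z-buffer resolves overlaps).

T0:
  2·area = 16
  edge (0, 2)→(4, 2): d=(4,0) inclusive
  edge (4, 2)→(6, 6): d=(2,4) inclusive
  edge (6, 6)→(0, 2): d=(-6,-4) inclusive
    (1,1)@(3, 3): e=[4,6,6] → █
    (2,1)@(5, 3): e=[4,-2,14] → ·
    (1,2)@(3, 5): e=[12,10,-6] → ·
    (2,2)@(5, 5): e=[12,2,2] → █
    (3,2)@(7, 5): e=[12,-6,10] → ·
    (2,3)@(5, 7): e=[20,6,-10] → ·
  covered (2 px):
    · · · ·
    · █ · ·
    · · █ ·
    · · · ·
    · · · ·
    · · · ·
    · · · ·
    · · · ·
    · · · ·
T1:
  2·area = 22
  edge (6, 2)→(4, 15): d=(-2,13) inclusive
  edge (4, 15)→(4, 4): d=(0,-11) inclusive
  edge (4, 4)→(6, 2): d=(2,-2) inclusive
    (3,0)@(7, 1): e=[-11,33,0] → ·  [on edge]
    (2,1)@(5, 3): e=[11,11,0] → █  [on edge]
    (3,1)@(7, 3): e=[-15,33,4] → ·
    (1,2)@(3, 5): e=[33,-11,0] → ·  [on edge]
    (2,2)@(5, 5): e=[7,11,4] → █
    (3,2)@(7, 5): e=[-19,33,8] → ·
    (0,3)@(1, 7): e=[55,-33,0] → ·  [on edge]
    (2,3)@(5, 7): e=[3,11,8] → █
    (3,3)@(7, 7): e=[-23,33,12] → ·
    (2,4)@(5, 9): e=[-1,11,12] → ·
  covered (3 px):
    · · · ·
    · · █ ·
    · · █ ·
    · · █ ·
    · · · ·
    · · · ·
    · · · ·
    · · · ·
    · · · ·

Answer: 5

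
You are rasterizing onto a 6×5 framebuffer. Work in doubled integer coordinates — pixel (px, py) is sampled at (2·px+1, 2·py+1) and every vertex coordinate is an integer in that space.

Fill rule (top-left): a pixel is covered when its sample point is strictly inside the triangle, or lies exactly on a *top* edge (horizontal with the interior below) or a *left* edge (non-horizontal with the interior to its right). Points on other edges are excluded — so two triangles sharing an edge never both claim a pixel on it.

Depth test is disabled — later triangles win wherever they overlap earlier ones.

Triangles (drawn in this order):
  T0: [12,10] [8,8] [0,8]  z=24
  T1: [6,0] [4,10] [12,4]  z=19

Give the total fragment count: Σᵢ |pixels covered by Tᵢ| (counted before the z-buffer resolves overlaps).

T0:
  2·area = 16  (B↔C swapped to make it positive)
  edge (12, 10)→(0, 8): d=(-12,-2) top-left  bias=+0
  edge (0, 8)→(8, 8): d=(8,0) top-left  bias=+0
  edge (8, 8)→(12, 10): d=(4,2) right/bottom  bias=-1
    (3,4)@(7, 9): e=[2,8,6] → █
    (4,4)@(9, 9): e=[6,8,2] → █
    (5,4)@(11, 9): e=[10,8,-2] → ·
  covered (2 px):
    · · · · · ·
    · · · · · ·
    · · · · · ·
    · · · · · ·
    · · · █ █ ·
T1:
  2·area = 68  (B↔C swapped to make it positive)
  edge (6, 0)→(12, 4): d=(6,4) right/bottom  bias=-1
  edge (12, 4)→(4, 10): d=(-8,6) right/bottom  bias=-1
  edge (4, 10)→(6, 0): d=(2,-10) top-left  bias=+0
    (3,0)@(7, 1): e=[2,54,12] → █
    (4,0)@(9, 1): e=[-6,42,32] → ·
    (3,1)@(7, 3): e=[14,38,16] → █
    (4,1)@(9, 3): e=[6,26,36] → █
    (5,1)@(11, 3): e=[-2,14,56] → ·
    (2,2)@(5, 5): e=[34,34,0] → █  [on edge]
    (5,2)@(11, 5): e=[10,-2,60] → ·
    (2,3)@(5, 7): e=[46,18,4] → █
    (4,3)@(9, 7): e=[30,-6,44] → ·
    (2,4)@(5, 9): e=[58,2,8] → █
    (3,4)@(7, 9): e=[50,-10,28] → ·
  covered (9 px):
    · · · █ · ·
    · · · █ █ ·
    · · █ █ █ ·
    · · █ █ · ·
    · · █ · · ·

Result: 11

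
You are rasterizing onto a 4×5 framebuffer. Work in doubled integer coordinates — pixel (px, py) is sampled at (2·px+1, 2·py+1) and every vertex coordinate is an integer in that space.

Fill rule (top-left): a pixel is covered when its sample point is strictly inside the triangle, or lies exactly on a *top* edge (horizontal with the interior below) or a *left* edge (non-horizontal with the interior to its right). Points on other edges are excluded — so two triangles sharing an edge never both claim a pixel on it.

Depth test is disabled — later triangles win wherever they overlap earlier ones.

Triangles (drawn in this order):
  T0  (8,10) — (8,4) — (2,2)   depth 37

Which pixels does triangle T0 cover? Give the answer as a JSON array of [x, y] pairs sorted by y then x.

T0:
  2·area = 36  (B↔C swapped to make it positive)
  edge (8, 10)→(2, 2): d=(-6,-8) top-left  bias=+0
  edge (2, 2)→(8, 4): d=(6,2) right/bottom  bias=-1
  edge (8, 4)→(8, 10): d=(0,6) right/bottom  bias=-1
    (1,1)@(3, 3): e=[2,4,30] → #
    (2,1)@(5, 3): e=[18,0,18] → ·  [on edge]
    (1,2)@(3, 5): e=[-10,16,30] → ·
    (2,2)@(5, 5): e=[6,12,18] → #
    (3,2)@(7, 5): e=[22,8,6] → #
    (2,3)@(5, 7): e=[-6,24,18] → ·
    (3,3)@(7, 7): e=[10,20,6] → #
    (3,4)@(7, 9): e=[-2,32,6] → ·
  covered (4 px):
    · · · ·
    · # · ·
    · · # #
    · · · #
    · · · ·

Answer: [[1,1],[2,2],[3,2],[3,3]]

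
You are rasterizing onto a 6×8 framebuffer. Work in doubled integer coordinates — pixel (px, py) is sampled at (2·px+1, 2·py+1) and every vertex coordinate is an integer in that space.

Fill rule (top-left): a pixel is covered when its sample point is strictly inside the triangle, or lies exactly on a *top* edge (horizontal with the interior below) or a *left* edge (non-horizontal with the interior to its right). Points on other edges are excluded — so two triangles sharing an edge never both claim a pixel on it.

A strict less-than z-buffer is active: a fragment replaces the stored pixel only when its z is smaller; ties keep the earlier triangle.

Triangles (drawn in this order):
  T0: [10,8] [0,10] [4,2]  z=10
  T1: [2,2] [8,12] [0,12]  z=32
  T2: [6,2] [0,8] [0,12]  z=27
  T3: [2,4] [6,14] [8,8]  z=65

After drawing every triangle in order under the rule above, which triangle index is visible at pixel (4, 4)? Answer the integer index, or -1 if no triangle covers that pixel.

T0:
  2·area = 72
  edge (10, 8)→(0, 10): d=(-10,2) right/bottom  bias=-1
  edge (0, 10)→(4, 2): d=(4,-8) top-left  bias=+0
  edge (4, 2)→(10, 8): d=(6,6) right/bottom  bias=-1
    (1,0)@(3, 1): e=[84,-12,0] → ·  [on edge]
    (2,1)@(5, 3): e=[60,12,0] → ·  [on edge]
    (1,2)@(3, 5): e=[44,4,24] → █
    (2,2)@(5, 5): e=[40,20,12] → █
    (3,2)@(7, 5): e=[36,36,0] → ·  [on edge]
    (1,3)@(3, 7): e=[24,12,36] → █
    (3,3)@(7, 7): e=[16,44,12] → █
    (4,3)@(9, 7): e=[12,60,0] → ·  [on edge]
    (0,4)@(1, 9): e=[8,4,60] → █
    (2,4)@(5, 9): e=[0,36,36] → ·  [on edge]
    (3,4)@(7, 9): e=[-4,52,24] → ·
    (5,4)@(11, 9): e=[-12,84,0] → ·  [on edge]
  covered (7 px):
    · · · · · ·
    · · · · · ·
    · █ █ · · ·
    · █ █ █ · ·
    █ █ · · · ·
    · · · · · ·
    · · · · · ·
    · · · · · ·
T1:
  2·area = 80
  edge (2, 2)→(8, 12): d=(6,10) right/bottom  bias=-1
  edge (8, 12)→(0, 12): d=(-8,0) right/bottom  bias=-1
  edge (0, 12)→(2, 2): d=(2,-10) top-left  bias=+0
    (1,2)@(3, 5): e=[8,56,16] → █
    (2,2)@(5, 5): e=[-12,56,36] → ·
    (0,3)@(1, 7): e=[40,40,0] → █  [on edge]
    (2,3)@(5, 7): e=[0,40,40] → ·  [on edge]
    (0,4)@(1, 9): e=[52,24,4] → █
    (2,4)@(5, 9): e=[12,24,44] → █
    (3,4)@(7, 9): e=[-8,24,64] → ·
    (0,5)@(1, 11): e=[64,8,8] → █
    (3,5)@(7, 11): e=[4,8,68] → █
    (4,5)@(9, 11): e=[-16,8,88] → ·
    (0,6)@(1, 13): e=[76,-8,12] → ·
    (1,6)@(3, 13): e=[56,-8,32] → ·
  covered (10 px):
    · · · · · ·
    · · · · · ·
    · █ · · · ·
    █ █ · · · ·
    █ █ █ · · ·
    █ █ █ █ · ·
    · · · · · ·
    · · · · · ·
T2:
  2·area = 24  (B↔C swapped to make it positive)
  edge (6, 2)→(0, 12): d=(-6,10) right/bottom  bias=-1
  edge (0, 12)→(0, 8): d=(0,-4) top-left  bias=+0
  edge (0, 8)→(6, 2): d=(6,-6) top-left  bias=+0
    (3,0)@(7, 1): e=[-4,28,0] → ·  [on edge]
    (2,1)@(5, 3): e=[4,20,0] → █  [on edge]
    (3,1)@(7, 3): e=[-16,28,12] → ·
    (1,2)@(3, 5): e=[12,12,0] → █  [on edge]
    (2,2)@(5, 5): e=[-8,20,12] → ·
    (0,3)@(1, 7): e=[20,4,0] → █  [on edge]
    (1,3)@(3, 7): e=[0,12,12] → ·  [on edge]
    (0,4)@(1, 9): e=[8,4,12] → █
    (1,4)@(3, 9): e=[-12,12,24] → ·
    (0,5)@(1, 11): e=[-4,4,24] → ·
  covered (4 px):
    · · · · · ·
    · · █ · · ·
    · █ · · · ·
    █ · · · · ·
    █ · · · · ·
    · · · · · ·
    · · · · · ·
    · · · · · ·
T3:
  2·area = 44  (B↔C swapped to make it positive)
  edge (2, 4)→(8, 8): d=(6,4) right/bottom  bias=-1
  edge (8, 8)→(6, 14): d=(-2,6) right/bottom  bias=-1
  edge (6, 14)→(2, 4): d=(-4,-10) top-left  bias=+0
    (1,2)@(3, 5): e=[2,36,6] → █
    (2,2)@(5, 5): e=[-6,24,26] → ·
    (4,2)@(9, 5): e=[-22,0,66] → ·  [on edge]
    (1,3)@(3, 7): e=[14,32,-2] → ·
    (2,3)@(5, 7): e=[6,20,18] → █
    (3,3)@(7, 7): e=[-2,8,38] → ·
    (2,4)@(5, 9): e=[18,16,10] → █
    (3,4)@(7, 9): e=[10,4,30] → █
    (4,4)@(9, 9): e=[2,-8,50] → ·
    (2,5)@(5, 11): e=[30,12,2] → █
    (3,5)@(7, 11): e=[22,0,22] → ·  [on edge]
    (2,6)@(5, 13): e=[42,8,-6] → ·
  covered (5 px):
    · · · · · ·
    · · · · · ·
    · █ · · · ·
    · · █ · · ·
    · · █ █ · ·
    · · █ · · ·
    · · · · · ·
    · · · · · ·

Z-buffer (winner per pixel, '.' = empty):
  . . . . . .
  . . 2 . . .
  . 0 0 . . .
  2 0 0 0 . .
  0 0 1 3 . .
  1 1 1 1 . .
  . . . . . .
  . . . . . .

Result: -1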